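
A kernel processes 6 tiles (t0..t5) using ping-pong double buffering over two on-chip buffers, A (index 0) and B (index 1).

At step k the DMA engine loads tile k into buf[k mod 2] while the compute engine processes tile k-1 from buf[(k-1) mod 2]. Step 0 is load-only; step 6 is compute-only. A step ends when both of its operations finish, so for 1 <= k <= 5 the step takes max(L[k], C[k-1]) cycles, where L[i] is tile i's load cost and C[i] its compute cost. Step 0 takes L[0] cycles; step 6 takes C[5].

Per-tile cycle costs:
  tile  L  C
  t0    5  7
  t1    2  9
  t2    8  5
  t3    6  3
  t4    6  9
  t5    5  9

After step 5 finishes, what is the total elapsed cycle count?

step 0: L[0]=5 → dur=5, Σ=5 | A=load:t0 B=idle [load-only]
step 1: L[1]=2 C[0]=7 → dur=7, Σ=12 | A=compute:t0 B=load:t1 [compute-bound]
step 2: L[2]=8 C[1]=9 → dur=9, Σ=21 | A=load:t2 B=compute:t1 [compute-bound]
step 3: L[3]=6 C[2]=5 → dur=6, Σ=27 | A=compute:t2 B=load:t3 [load-bound]
step 4: L[4]=6 C[3]=3 → dur=6, Σ=33 | A=load:t4 B=compute:t3 [load-bound]
step 5: L[5]=5 C[4]=9 → dur=9, Σ=42 | A=compute:t4 B=load:t5 [compute-bound]
step 6: C[5]=9 → dur=9, Σ=51 | A=idle B=compute:t5 [compute-only]

end_cycle[5] = 42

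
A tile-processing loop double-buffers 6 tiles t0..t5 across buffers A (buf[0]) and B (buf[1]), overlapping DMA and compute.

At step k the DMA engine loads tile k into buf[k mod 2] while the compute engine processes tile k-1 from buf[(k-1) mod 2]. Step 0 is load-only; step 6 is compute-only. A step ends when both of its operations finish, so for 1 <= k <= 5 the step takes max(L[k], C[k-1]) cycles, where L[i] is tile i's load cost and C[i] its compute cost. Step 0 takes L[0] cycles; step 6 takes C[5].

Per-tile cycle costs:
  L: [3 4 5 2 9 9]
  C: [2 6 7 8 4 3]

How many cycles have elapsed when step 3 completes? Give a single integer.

end_cycle[3] = 20

  0. 3=3c; end=3; A:t0 B:-
  1. max(4,2)=4c; end=7; A:t0 B:t1
  2. max(5,6)=6c; end=13; A:t2 B:t1
  3. max(2,7)=7c; end=20; A:t2 B:t3
  4. max(9,8)=9c; end=29; A:t4 B:t3
  5. max(9,4)=9c; end=38; A:t4 B:t5
  6. 3=3c; end=41; A:t4 B:t5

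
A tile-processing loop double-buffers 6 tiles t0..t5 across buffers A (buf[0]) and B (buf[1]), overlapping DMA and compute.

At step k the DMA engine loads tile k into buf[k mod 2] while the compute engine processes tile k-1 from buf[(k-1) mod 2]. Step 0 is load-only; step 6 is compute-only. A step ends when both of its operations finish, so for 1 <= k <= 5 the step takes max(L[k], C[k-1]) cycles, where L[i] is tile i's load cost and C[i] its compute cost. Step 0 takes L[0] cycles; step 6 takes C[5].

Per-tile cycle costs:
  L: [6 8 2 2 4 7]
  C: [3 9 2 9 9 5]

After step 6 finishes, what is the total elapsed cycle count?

end_cycle[6] = 48

k=0 load=t0/6c comp=- wait=6 total=6
k=1 load=t1/8c comp=t0/3c wait=8 total=14
k=2 load=t2/2c comp=t1/9c wait=9 total=23
k=3 load=t3/2c comp=t2/2c wait=2 total=25
k=4 load=t4/4c comp=t3/9c wait=9 total=34
k=5 load=t5/7c comp=t4/9c wait=9 total=43
k=6 load=- comp=t5/5c wait=5 total=48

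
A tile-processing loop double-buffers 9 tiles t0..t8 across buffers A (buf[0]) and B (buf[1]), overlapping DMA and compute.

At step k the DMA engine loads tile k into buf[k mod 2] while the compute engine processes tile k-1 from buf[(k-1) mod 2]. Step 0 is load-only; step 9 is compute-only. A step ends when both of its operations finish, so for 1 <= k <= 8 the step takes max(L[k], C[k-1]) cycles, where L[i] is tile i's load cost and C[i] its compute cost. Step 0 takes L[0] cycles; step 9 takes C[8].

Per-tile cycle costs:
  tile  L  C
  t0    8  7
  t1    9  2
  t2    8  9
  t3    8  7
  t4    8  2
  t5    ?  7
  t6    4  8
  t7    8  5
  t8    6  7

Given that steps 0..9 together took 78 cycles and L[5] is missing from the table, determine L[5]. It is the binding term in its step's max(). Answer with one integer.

step 0: dur = L[0]=8 = 8
step 1: dur = max(L[1]=9, C[0]=7) = 9
step 2: dur = max(L[2]=8, C[1]=2) = 8
step 3: dur = max(L[3]=8, C[2]=9) = 9
step 4: dur = max(L[4]=8, C[3]=7) = 8
step 5: dur = max(L[5]=?, C[4]=2) = L[5]  (unknown; binding)
step 6: dur = max(L[6]=4, C[5]=7) = 7
step 7: dur = max(L[7]=8, C[6]=8) = 8
step 8: dur = max(L[8]=6, C[7]=5) = 6
step 9: dur = C[8]=7 = 7
sum of known step durations = 70
dur[5] = total - known = 78 - 70 = 8
L[5] is the binding max in step 5, so L[5] = dur[5] = 8

L[5] = 8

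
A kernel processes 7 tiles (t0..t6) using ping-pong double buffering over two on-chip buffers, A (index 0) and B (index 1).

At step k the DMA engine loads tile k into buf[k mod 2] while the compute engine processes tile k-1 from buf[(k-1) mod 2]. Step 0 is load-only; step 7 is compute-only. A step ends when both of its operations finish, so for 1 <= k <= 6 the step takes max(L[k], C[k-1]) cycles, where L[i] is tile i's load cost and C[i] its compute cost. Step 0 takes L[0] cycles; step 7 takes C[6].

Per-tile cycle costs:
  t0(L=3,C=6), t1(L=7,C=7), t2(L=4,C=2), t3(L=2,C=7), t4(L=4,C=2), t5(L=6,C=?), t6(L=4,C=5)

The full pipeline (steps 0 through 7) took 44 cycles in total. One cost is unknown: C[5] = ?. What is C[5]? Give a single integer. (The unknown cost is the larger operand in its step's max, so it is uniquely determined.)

step 0 = dur = L[0]=3 = 3
step 1 = dur = max(L[1]=7, C[0]=6) = 7
step 2 = dur = max(L[2]=4, C[1]=7) = 7
step 3 = dur = max(L[3]=2, C[2]=2) = 2
step 4 = dur = max(L[4]=4, C[3]=7) = 7
step 5 = dur = max(L[5]=6, C[4]=2) = 6
step 6 = dur = max(L[6]=4, C[5]=?) = C[5]  (unknown; binding)
step 7 = dur = C[6]=5 = 5
sum of known step durations = 37
dur[6] = total - known = 44 - 37 = 7
C[5] is the binding max in step 6, so C[5] = dur[6] = 7

C[5] = 7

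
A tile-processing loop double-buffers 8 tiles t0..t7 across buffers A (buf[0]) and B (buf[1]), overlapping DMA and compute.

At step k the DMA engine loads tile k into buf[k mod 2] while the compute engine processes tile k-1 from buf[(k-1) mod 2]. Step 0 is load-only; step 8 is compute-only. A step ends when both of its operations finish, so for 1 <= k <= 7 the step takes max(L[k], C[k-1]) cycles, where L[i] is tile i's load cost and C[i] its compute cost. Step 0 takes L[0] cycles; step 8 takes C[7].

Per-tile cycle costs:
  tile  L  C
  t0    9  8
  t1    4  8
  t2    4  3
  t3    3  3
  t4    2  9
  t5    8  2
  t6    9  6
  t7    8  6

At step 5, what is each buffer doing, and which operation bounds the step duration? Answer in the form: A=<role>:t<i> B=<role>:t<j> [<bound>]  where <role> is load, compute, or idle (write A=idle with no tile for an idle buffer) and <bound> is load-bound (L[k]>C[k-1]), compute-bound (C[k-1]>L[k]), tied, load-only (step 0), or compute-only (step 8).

step 5: A=compute:t4 B=load:t5 [compute-bound]

k=0 load=t0/9c comp=- wait=9 total=9
k=1 load=t1/4c comp=t0/8c wait=8 total=17
k=2 load=t2/4c comp=t1/8c wait=8 total=25
k=3 load=t3/3c comp=t2/3c wait=3 total=28
k=4 load=t4/2c comp=t3/3c wait=3 total=31
k=5 load=t5/8c comp=t4/9c wait=9 total=40
k=6 load=t6/9c comp=t5/2c wait=9 total=49
k=7 load=t7/8c comp=t6/6c wait=8 total=57
k=8 load=- comp=t7/6c wait=6 total=63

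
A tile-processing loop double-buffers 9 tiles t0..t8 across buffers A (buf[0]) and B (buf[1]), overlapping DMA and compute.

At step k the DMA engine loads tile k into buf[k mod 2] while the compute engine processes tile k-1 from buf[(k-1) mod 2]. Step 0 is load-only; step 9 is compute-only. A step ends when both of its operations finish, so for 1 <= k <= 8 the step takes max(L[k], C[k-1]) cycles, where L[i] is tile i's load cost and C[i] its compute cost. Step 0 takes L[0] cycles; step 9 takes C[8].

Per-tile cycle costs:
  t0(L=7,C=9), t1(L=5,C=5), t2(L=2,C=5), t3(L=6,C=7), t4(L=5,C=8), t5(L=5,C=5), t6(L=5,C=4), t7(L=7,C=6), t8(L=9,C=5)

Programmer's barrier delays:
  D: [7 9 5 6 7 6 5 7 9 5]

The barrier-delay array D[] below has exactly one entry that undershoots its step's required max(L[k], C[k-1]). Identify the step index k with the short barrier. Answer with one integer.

[0] required=L[0]=7=7 vs D=7 ok
[1] required=max(L[1]=5,C[0]=9)=9 vs D=9 ok
[2] required=max(L[2]=2,C[1]=5)=5 vs D=5 ok
[3] required=max(L[3]=6,C[2]=5)=6 vs D=6 ok
[4] required=max(L[4]=5,C[3]=7)=7 vs D=7 ok
[5] required=max(L[5]=5,C[4]=8)=8 vs D=6 SHORT
[6] required=max(L[6]=5,C[5]=5)=5 vs D=5 ok
[7] required=max(L[7]=7,C[6]=4)=7 vs D=7 ok
[8] required=max(L[8]=9,C[7]=6)=9 vs D=9 ok
[9] required=C[8]=5=5 vs D=5 ok

hazard at step 5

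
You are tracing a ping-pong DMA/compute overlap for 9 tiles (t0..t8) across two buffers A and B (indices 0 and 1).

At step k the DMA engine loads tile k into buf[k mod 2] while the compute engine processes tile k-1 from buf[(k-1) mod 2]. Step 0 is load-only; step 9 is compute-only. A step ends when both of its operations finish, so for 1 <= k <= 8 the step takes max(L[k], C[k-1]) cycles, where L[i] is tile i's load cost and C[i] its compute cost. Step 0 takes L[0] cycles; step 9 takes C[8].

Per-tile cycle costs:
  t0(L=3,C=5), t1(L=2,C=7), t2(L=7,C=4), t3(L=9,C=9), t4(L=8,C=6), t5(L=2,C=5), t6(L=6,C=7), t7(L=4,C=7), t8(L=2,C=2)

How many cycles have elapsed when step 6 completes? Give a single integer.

  0. 3=3c; end=3; A:t0 B:-
  1. max(2,5)=5c; end=8; A:t0 B:t1
  2. max(7,7)=7c; end=15; A:t2 B:t1
  3. max(9,4)=9c; end=24; A:t2 B:t3
  4. max(8,9)=9c; end=33; A:t4 B:t3
  5. max(2,6)=6c; end=39; A:t4 B:t5
  6. max(6,5)=6c; end=45; A:t6 B:t5
  7. max(4,7)=7c; end=52; A:t6 B:t7
  8. max(2,7)=7c; end=59; A:t8 B:t7
  9. 2=2c; end=61; A:t8 B:t7

end_cycle[6] = 45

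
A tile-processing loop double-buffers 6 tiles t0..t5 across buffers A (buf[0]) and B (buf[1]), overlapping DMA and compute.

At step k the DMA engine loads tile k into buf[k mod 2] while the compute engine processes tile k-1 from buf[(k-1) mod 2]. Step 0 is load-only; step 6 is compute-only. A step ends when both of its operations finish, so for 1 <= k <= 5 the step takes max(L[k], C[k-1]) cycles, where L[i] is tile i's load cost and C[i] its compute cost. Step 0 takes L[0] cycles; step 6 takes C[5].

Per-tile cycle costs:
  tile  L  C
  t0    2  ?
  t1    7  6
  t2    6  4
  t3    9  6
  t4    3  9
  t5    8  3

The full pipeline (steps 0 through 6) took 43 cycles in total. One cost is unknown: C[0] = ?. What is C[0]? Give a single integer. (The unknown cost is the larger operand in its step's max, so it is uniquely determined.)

step 0 = dur = L[0]=2 = 2
step 1 = dur = max(L[1]=7, C[0]=?) = C[0]  (unknown; binding)
step 2 = dur = max(L[2]=6, C[1]=6) = 6
step 3 = dur = max(L[3]=9, C[2]=4) = 9
step 4 = dur = max(L[4]=3, C[3]=6) = 6
step 5 = dur = max(L[5]=8, C[4]=9) = 9
step 6 = dur = C[5]=3 = 3
sum of known step durations = 35
dur[1] = total - known = 43 - 35 = 8
C[0] is the binding max in step 1, so C[0] = dur[1] = 8

C[0] = 8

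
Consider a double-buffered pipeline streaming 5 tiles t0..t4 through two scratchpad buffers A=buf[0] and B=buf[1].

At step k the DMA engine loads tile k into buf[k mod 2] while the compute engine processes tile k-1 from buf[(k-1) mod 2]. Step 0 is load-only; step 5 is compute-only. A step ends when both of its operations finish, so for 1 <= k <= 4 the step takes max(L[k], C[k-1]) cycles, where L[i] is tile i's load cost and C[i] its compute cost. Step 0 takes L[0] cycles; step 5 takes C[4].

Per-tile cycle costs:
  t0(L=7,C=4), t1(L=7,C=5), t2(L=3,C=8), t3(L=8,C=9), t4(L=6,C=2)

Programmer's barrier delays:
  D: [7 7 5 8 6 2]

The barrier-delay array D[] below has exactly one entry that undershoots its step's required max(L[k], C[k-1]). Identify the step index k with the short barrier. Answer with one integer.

[0] required=L[0]=7=7 vs D=7 ok
[1] required=max(L[1]=7,C[0]=4)=7 vs D=7 ok
[2] required=max(L[2]=3,C[1]=5)=5 vs D=5 ok
[3] required=max(L[3]=8,C[2]=8)=8 vs D=8 ok
[4] required=max(L[4]=6,C[3]=9)=9 vs D=6 SHORT
[5] required=C[4]=2=2 vs D=2 ok

hazard at step 4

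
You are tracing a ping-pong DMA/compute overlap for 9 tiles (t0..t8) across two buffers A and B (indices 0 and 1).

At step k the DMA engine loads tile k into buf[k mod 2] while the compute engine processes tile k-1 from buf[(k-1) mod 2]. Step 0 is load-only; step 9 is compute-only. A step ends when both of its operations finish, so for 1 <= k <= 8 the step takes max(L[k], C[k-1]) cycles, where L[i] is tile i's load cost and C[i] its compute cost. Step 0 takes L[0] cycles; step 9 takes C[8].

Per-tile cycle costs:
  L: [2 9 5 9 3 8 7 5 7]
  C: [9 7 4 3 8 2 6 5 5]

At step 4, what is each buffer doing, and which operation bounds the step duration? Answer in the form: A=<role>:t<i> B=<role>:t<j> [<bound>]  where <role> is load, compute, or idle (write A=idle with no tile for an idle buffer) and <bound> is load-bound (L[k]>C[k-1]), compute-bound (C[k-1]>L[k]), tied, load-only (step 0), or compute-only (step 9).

step 4: A=load:t4 B=compute:t3 [tied]

step 0: L[0]=2 → dur=2, Σ=2 | A=load:t0 B=idle [load-only]
step 1: L[1]=9 C[0]=9 → dur=9, Σ=11 | A=compute:t0 B=load:t1 [tied]
step 2: L[2]=5 C[1]=7 → dur=7, Σ=18 | A=load:t2 B=compute:t1 [compute-bound]
step 3: L[3]=9 C[2]=4 → dur=9, Σ=27 | A=compute:t2 B=load:t3 [load-bound]
step 4: L[4]=3 C[3]=3 → dur=3, Σ=30 | A=load:t4 B=compute:t3 [tied]
step 5: L[5]=8 C[4]=8 → dur=8, Σ=38 | A=compute:t4 B=load:t5 [tied]
step 6: L[6]=7 C[5]=2 → dur=7, Σ=45 | A=load:t6 B=compute:t5 [load-bound]
step 7: L[7]=5 C[6]=6 → dur=6, Σ=51 | A=compute:t6 B=load:t7 [compute-bound]
step 8: L[8]=7 C[7]=5 → dur=7, Σ=58 | A=load:t8 B=compute:t7 [load-bound]
step 9: C[8]=5 → dur=5, Σ=63 | A=compute:t8 B=idle [compute-only]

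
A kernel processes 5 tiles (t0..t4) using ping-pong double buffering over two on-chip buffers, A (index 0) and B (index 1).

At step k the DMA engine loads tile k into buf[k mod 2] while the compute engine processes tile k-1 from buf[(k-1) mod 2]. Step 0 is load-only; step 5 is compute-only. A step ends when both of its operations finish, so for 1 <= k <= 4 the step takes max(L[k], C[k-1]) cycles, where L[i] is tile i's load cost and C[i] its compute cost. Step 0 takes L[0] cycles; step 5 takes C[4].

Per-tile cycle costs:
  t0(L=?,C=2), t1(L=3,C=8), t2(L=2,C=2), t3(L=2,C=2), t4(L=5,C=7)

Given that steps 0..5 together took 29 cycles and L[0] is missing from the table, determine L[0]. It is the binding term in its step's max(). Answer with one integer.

step 0: dur = L[0]=? = L[0]  (unknown; binding)
step 1: dur = max(L[1]=3, C[0]=2) = 3
step 2: dur = max(L[2]=2, C[1]=8) = 8
step 3: dur = max(L[3]=2, C[2]=2) = 2
step 4: dur = max(L[4]=5, C[3]=2) = 5
step 5: dur = C[4]=7 = 7
sum of known step durations = 25
dur[0] = total - known = 29 - 25 = 4
L[0] is the binding max in step 0, so L[0] = dur[0] = 4

L[0] = 4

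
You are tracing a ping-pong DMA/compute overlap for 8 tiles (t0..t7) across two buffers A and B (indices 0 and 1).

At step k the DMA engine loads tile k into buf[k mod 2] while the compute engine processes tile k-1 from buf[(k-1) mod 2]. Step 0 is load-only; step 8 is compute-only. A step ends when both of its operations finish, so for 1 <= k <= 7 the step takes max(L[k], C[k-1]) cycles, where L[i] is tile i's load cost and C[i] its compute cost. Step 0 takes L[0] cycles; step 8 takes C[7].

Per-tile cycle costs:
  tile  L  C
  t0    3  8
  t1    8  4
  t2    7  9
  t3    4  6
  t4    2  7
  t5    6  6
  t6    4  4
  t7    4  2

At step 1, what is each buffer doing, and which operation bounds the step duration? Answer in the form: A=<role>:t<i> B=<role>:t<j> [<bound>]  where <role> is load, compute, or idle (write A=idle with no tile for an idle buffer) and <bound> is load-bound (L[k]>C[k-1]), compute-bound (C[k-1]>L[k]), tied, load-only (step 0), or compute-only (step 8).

step 1: A=compute:t0 B=load:t1 [tied]

  0. 3=3c; end=3; A:t0 B:-
  1. max(8,8)=8c; end=11; A:t0 B:t1
  2. max(7,4)=7c; end=18; A:t2 B:t1
  3. max(4,9)=9c; end=27; A:t2 B:t3
  4. max(2,6)=6c; end=33; A:t4 B:t3
  5. max(6,7)=7c; end=40; A:t4 B:t5
  6. max(4,6)=6c; end=46; A:t6 B:t5
  7. max(4,4)=4c; end=50; A:t6 B:t7
  8. 2=2c; end=52; A:t6 B:t7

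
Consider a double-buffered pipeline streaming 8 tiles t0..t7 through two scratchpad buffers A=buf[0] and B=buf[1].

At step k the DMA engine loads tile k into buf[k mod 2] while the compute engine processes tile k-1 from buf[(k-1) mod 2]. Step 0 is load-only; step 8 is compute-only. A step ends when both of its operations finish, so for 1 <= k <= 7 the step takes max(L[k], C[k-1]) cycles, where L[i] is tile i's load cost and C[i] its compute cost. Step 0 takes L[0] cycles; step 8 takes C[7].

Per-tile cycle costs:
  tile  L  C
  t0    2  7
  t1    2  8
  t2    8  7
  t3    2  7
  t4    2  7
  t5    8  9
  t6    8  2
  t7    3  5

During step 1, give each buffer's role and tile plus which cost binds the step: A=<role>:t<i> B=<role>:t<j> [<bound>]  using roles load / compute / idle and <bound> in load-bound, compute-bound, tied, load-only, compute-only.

k=0 load=t0/2c comp=- wait=2 total=2
k=1 load=t1/2c comp=t0/7c wait=7 total=9
k=2 load=t2/8c comp=t1/8c wait=8 total=17
k=3 load=t3/2c comp=t2/7c wait=7 total=24
k=4 load=t4/2c comp=t3/7c wait=7 total=31
k=5 load=t5/8c comp=t4/7c wait=8 total=39
k=6 load=t6/8c comp=t5/9c wait=9 total=48
k=7 load=t7/3c comp=t6/2c wait=3 total=51
k=8 load=- comp=t7/5c wait=5 total=56

step 1: A=compute:t0 B=load:t1 [compute-bound]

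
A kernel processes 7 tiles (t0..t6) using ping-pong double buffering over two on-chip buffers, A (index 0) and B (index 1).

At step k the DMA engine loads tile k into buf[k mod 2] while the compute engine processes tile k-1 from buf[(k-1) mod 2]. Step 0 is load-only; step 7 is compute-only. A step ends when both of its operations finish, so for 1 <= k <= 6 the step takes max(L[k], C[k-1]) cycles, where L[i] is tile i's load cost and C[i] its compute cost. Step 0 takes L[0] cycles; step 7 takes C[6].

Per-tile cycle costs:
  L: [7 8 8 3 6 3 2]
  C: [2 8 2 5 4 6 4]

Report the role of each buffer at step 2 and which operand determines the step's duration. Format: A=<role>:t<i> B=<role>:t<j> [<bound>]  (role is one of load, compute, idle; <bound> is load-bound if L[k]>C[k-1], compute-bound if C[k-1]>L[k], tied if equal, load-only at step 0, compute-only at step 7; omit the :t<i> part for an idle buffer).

[0] DMA t0→A (7c) ∥ CU idle ⇒ 7c, clock 7
[1] DMA t1→B (8c) ∥ CU A:t0 (2c) ⇒ 8c, clock 15
[2] DMA t2→A (8c) ∥ CU B:t1 (8c) ⇒ 8c, clock 23
[3] DMA t3→B (3c) ∥ CU A:t2 (2c) ⇒ 3c, clock 26
[4] DMA t4→A (6c) ∥ CU B:t3 (5c) ⇒ 6c, clock 32
[5] DMA t5→B (3c) ∥ CU A:t4 (4c) ⇒ 4c, clock 36
[6] DMA t6→A (2c) ∥ CU B:t5 (6c) ⇒ 6c, clock 42
[7] DMA idle ∥ CU A:t6 (4c) ⇒ 4c, clock 46

step 2: A=load:t2 B=compute:t1 [tied]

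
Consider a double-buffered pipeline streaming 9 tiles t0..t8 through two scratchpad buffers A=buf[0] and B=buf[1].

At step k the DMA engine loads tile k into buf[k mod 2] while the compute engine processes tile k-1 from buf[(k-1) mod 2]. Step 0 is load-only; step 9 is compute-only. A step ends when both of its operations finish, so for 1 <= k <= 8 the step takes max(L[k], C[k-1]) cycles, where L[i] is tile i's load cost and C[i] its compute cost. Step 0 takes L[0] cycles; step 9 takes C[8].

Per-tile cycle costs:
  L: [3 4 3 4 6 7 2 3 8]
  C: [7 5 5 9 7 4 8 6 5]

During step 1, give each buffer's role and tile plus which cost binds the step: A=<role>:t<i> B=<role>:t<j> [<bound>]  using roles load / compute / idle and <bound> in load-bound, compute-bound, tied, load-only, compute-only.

step 1: A=compute:t0 B=load:t1 [compute-bound]

  0. 3=3c; end=3; A:t0 B:-
  1. max(4,7)=7c; end=10; A:t0 B:t1
  2. max(3,5)=5c; end=15; A:t2 B:t1
  3. max(4,5)=5c; end=20; A:t2 B:t3
  4. max(6,9)=9c; end=29; A:t4 B:t3
  5. max(7,7)=7c; end=36; A:t4 B:t5
  6. max(2,4)=4c; end=40; A:t6 B:t5
  7. max(3,8)=8c; end=48; A:t6 B:t7
  8. max(8,6)=8c; end=56; A:t8 B:t7
  9. 5=5c; end=61; A:t8 B:t7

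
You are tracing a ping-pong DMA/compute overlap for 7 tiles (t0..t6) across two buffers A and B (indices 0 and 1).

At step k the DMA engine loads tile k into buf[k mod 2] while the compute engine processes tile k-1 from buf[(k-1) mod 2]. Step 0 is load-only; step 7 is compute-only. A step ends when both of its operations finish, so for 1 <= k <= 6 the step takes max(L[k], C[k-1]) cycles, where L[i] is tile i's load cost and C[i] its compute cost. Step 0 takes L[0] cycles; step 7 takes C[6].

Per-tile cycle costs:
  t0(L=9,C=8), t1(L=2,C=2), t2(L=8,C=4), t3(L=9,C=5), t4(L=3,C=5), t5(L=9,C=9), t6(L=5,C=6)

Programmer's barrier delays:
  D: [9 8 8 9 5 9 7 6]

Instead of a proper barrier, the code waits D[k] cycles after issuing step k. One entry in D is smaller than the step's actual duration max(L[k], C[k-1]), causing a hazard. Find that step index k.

[0] required=L[0]=9=9 vs D=9 ok
[1] required=max(L[1]=2,C[0]=8)=8 vs D=8 ok
[2] required=max(L[2]=8,C[1]=2)=8 vs D=8 ok
[3] required=max(L[3]=9,C[2]=4)=9 vs D=9 ok
[4] required=max(L[4]=3,C[3]=5)=5 vs D=5 ok
[5] required=max(L[5]=9,C[4]=5)=9 vs D=9 ok
[6] required=max(L[6]=5,C[5]=9)=9 vs D=7 SHORT
[7] required=C[6]=6=6 vs D=6 ok

hazard at step 6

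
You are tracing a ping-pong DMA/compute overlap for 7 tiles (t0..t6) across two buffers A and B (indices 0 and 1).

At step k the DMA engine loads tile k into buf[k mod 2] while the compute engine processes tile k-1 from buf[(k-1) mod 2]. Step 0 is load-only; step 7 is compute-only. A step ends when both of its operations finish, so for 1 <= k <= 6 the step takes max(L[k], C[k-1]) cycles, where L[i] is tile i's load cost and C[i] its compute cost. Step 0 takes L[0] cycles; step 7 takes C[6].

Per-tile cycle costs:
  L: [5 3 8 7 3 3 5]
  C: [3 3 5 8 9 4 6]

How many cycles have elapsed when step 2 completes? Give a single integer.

end_cycle[2] = 16

step 0: L[0]=5 → dur=5, Σ=5 | A=load:t0 B=idle [load-only]
step 1: L[1]=3 C[0]=3 → dur=3, Σ=8 | A=compute:t0 B=load:t1 [tied]
step 2: L[2]=8 C[1]=3 → dur=8, Σ=16 | A=load:t2 B=compute:t1 [load-bound]
step 3: L[3]=7 C[2]=5 → dur=7, Σ=23 | A=compute:t2 B=load:t3 [load-bound]
step 4: L[4]=3 C[3]=8 → dur=8, Σ=31 | A=load:t4 B=compute:t3 [compute-bound]
step 5: L[5]=3 C[4]=9 → dur=9, Σ=40 | A=compute:t4 B=load:t5 [compute-bound]
step 6: L[6]=5 C[5]=4 → dur=5, Σ=45 | A=load:t6 B=compute:t5 [load-bound]
step 7: C[6]=6 → dur=6, Σ=51 | A=compute:t6 B=idle [compute-only]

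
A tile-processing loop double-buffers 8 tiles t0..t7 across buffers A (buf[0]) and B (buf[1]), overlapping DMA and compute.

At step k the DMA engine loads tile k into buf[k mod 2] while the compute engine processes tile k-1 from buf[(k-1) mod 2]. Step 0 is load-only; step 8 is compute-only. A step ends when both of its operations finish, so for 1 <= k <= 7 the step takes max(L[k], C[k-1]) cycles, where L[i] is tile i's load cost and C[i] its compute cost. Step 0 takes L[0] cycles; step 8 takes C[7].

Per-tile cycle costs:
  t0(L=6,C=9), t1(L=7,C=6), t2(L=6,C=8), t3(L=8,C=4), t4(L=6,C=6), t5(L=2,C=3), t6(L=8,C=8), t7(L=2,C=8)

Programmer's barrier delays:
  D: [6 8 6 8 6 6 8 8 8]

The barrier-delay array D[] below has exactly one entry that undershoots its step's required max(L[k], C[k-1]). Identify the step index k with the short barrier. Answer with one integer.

hazard at step 1

k=0 barrier L[0]=6→6c, D[0]=6 ok
k=1 barrier max(L[1]=7,C[0]=9)→9c, D[1]=8 SHORT
k=2 barrier max(L[2]=6,C[1]=6)→6c, D[2]=6 ok
k=3 barrier max(L[3]=8,C[2]=8)→8c, D[3]=8 ok
k=4 barrier max(L[4]=6,C[3]=4)→6c, D[4]=6 ok
k=5 barrier max(L[5]=2,C[4]=6)→6c, D[5]=6 ok
k=6 barrier max(L[6]=8,C[5]=3)→8c, D[6]=8 ok
k=7 barrier max(L[7]=2,C[6]=8)→8c, D[7]=8 ok
k=8 barrier C[7]=8→8c, D[8]=8 ok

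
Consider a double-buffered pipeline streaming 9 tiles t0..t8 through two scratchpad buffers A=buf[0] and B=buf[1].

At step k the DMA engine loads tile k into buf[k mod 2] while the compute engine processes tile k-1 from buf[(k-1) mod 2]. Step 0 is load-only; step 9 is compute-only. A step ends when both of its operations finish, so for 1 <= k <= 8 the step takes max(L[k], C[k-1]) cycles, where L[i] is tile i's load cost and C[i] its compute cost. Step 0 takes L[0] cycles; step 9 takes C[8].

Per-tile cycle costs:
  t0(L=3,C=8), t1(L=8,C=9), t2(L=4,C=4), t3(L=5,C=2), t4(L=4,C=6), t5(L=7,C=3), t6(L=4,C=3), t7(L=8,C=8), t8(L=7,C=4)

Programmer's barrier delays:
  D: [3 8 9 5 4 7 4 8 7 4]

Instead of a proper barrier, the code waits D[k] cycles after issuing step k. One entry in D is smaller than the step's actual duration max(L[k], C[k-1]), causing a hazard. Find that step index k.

[0] required=L[0]=3=3 vs D=3 ok
[1] required=max(L[1]=8,C[0]=8)=8 vs D=8 ok
[2] required=max(L[2]=4,C[1]=9)=9 vs D=9 ok
[3] required=max(L[3]=5,C[2]=4)=5 vs D=5 ok
[4] required=max(L[4]=4,C[3]=2)=4 vs D=4 ok
[5] required=max(L[5]=7,C[4]=6)=7 vs D=7 ok
[6] required=max(L[6]=4,C[5]=3)=4 vs D=4 ok
[7] required=max(L[7]=8,C[6]=3)=8 vs D=8 ok
[8] required=max(L[8]=7,C[7]=8)=8 vs D=7 SHORT
[9] required=C[8]=4=4 vs D=4 ok

hazard at step 8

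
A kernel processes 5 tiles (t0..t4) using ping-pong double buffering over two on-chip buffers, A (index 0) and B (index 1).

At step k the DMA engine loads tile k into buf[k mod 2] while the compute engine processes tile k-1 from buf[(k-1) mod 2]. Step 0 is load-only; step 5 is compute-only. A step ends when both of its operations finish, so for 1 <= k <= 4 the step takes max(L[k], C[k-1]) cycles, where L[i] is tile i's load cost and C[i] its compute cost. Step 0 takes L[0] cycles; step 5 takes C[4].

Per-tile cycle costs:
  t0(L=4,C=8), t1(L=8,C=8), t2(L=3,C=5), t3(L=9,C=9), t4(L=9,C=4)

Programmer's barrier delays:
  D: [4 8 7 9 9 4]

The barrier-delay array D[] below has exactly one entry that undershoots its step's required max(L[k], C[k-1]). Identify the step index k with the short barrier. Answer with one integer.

hazard at step 2

[0] required=L[0]=4=4 vs D=4 ok
[1] required=max(L[1]=8,C[0]=8)=8 vs D=8 ok
[2] required=max(L[2]=3,C[1]=8)=8 vs D=7 SHORT
[3] required=max(L[3]=9,C[2]=5)=9 vs D=9 ok
[4] required=max(L[4]=9,C[3]=9)=9 vs D=9 ok
[5] required=C[4]=4=4 vs D=4 ok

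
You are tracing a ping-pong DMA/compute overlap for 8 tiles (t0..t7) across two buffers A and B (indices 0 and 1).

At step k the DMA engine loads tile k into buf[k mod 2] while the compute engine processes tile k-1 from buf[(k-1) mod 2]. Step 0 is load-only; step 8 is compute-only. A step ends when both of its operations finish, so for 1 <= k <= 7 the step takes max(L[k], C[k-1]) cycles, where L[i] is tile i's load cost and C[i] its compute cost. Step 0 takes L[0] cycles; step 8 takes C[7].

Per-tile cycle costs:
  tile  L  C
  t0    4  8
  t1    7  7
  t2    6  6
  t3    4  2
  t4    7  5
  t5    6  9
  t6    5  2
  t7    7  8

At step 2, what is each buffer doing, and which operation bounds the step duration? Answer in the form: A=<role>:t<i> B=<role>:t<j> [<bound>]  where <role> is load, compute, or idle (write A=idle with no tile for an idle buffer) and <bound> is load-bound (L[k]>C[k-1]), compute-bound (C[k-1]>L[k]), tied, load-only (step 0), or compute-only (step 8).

step 2: A=load:t2 B=compute:t1 [compute-bound]

  0. 4=4c; end=4; A:t0 B:-
  1. max(7,8)=8c; end=12; A:t0 B:t1
  2. max(6,7)=7c; end=19; A:t2 B:t1
  3. max(4,6)=6c; end=25; A:t2 B:t3
  4. max(7,2)=7c; end=32; A:t4 B:t3
  5. max(6,5)=6c; end=38; A:t4 B:t5
  6. max(5,9)=9c; end=47; A:t6 B:t5
  7. max(7,2)=7c; end=54; A:t6 B:t7
  8. 8=8c; end=62; A:t6 B:t7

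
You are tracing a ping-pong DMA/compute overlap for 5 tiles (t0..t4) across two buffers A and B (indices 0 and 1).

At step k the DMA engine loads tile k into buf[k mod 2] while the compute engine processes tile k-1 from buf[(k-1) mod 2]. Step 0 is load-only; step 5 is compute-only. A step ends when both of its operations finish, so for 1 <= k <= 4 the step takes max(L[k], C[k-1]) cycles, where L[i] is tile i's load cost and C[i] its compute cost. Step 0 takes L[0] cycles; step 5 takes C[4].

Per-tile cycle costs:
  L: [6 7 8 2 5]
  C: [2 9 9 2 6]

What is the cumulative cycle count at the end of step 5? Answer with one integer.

end_cycle[5] = 42

[0] DMA t0→A (6c) ∥ CU idle ⇒ 6c, clock 6
[1] DMA t1→B (7c) ∥ CU A:t0 (2c) ⇒ 7c, clock 13
[2] DMA t2→A (8c) ∥ CU B:t1 (9c) ⇒ 9c, clock 22
[3] DMA t3→B (2c) ∥ CU A:t2 (9c) ⇒ 9c, clock 31
[4] DMA t4→A (5c) ∥ CU B:t3 (2c) ⇒ 5c, clock 36
[5] DMA idle ∥ CU A:t4 (6c) ⇒ 6c, clock 42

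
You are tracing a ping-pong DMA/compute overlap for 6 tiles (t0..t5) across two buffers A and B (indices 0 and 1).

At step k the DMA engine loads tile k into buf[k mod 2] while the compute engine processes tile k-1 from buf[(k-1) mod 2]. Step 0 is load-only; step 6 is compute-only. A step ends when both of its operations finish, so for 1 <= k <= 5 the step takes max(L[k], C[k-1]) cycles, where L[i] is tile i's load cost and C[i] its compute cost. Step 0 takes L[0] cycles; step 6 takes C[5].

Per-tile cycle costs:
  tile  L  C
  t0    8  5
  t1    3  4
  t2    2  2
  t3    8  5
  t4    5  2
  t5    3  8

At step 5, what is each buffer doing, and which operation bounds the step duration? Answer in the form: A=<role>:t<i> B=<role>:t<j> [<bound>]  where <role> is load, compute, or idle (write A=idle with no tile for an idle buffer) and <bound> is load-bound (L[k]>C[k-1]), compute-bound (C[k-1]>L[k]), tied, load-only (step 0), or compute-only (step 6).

[0] DMA t0→A (8c) ∥ CU idle ⇒ 8c, clock 8
[1] DMA t1→B (3c) ∥ CU A:t0 (5c) ⇒ 5c, clock 13
[2] DMA t2→A (2c) ∥ CU B:t1 (4c) ⇒ 4c, clock 17
[3] DMA t3→B (8c) ∥ CU A:t2 (2c) ⇒ 8c, clock 25
[4] DMA t4→A (5c) ∥ CU B:t3 (5c) ⇒ 5c, clock 30
[5] DMA t5→B (3c) ∥ CU A:t4 (2c) ⇒ 3c, clock 33
[6] DMA idle ∥ CU B:t5 (8c) ⇒ 8c, clock 41

step 5: A=compute:t4 B=load:t5 [load-bound]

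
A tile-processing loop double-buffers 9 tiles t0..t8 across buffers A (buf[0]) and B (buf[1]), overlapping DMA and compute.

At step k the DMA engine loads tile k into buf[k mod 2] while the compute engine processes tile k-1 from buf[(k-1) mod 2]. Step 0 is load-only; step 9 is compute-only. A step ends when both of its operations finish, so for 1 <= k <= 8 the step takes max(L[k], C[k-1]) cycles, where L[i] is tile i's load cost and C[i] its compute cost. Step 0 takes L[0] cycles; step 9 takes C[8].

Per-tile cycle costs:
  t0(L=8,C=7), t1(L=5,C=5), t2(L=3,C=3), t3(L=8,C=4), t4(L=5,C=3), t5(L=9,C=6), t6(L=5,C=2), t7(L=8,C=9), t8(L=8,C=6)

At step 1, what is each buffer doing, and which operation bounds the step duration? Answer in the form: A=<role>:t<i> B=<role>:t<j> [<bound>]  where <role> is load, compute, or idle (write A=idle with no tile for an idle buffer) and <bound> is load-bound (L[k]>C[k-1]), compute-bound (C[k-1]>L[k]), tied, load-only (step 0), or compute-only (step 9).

  0. 8=8c; end=8; A:t0 B:-
  1. max(5,7)=7c; end=15; A:t0 B:t1
  2. max(3,5)=5c; end=20; A:t2 B:t1
  3. max(8,3)=8c; end=28; A:t2 B:t3
  4. max(5,4)=5c; end=33; A:t4 B:t3
  5. max(9,3)=9c; end=42; A:t4 B:t5
  6. max(5,6)=6c; end=48; A:t6 B:t5
  7. max(8,2)=8c; end=56; A:t6 B:t7
  8. max(8,9)=9c; end=65; A:t8 B:t7
  9. 6=6c; end=71; A:t8 B:t7

step 1: A=compute:t0 B=load:t1 [compute-bound]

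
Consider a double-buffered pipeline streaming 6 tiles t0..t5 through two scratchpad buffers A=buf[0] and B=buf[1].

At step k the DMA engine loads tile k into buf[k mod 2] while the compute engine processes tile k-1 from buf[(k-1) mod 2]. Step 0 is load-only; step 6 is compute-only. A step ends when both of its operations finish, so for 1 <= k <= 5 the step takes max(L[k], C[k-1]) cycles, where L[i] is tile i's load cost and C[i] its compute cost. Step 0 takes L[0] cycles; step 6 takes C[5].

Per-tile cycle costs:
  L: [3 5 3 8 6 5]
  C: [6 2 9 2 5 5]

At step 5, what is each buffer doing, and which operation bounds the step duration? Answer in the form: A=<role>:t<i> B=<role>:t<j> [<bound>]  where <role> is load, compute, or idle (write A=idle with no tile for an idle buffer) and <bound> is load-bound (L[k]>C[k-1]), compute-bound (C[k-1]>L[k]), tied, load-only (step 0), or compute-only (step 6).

step 0: L[0]=3 → dur=3, Σ=3 | A=load:t0 B=idle [load-only]
step 1: L[1]=5 C[0]=6 → dur=6, Σ=9 | A=compute:t0 B=load:t1 [compute-bound]
step 2: L[2]=3 C[1]=2 → dur=3, Σ=12 | A=load:t2 B=compute:t1 [load-bound]
step 3: L[3]=8 C[2]=9 → dur=9, Σ=21 | A=compute:t2 B=load:t3 [compute-bound]
step 4: L[4]=6 C[3]=2 → dur=6, Σ=27 | A=load:t4 B=compute:t3 [load-bound]
step 5: L[5]=5 C[4]=5 → dur=5, Σ=32 | A=compute:t4 B=load:t5 [tied]
step 6: C[5]=5 → dur=5, Σ=37 | A=idle B=compute:t5 [compute-only]

step 5: A=compute:t4 B=load:t5 [tied]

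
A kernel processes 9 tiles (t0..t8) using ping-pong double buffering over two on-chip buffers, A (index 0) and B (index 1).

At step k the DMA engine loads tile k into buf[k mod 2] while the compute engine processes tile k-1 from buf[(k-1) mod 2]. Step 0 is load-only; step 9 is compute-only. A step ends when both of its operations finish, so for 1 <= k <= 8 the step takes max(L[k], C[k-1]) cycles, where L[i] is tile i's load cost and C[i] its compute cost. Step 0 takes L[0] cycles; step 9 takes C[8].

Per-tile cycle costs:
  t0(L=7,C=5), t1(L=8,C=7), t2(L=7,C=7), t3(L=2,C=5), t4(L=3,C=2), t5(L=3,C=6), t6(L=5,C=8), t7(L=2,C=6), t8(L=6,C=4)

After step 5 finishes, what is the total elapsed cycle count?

k=0 load=t0/7c comp=- wait=7 total=7
k=1 load=t1/8c comp=t0/5c wait=8 total=15
k=2 load=t2/7c comp=t1/7c wait=7 total=22
k=3 load=t3/2c comp=t2/7c wait=7 total=29
k=4 load=t4/3c comp=t3/5c wait=5 total=34
k=5 load=t5/3c comp=t4/2c wait=3 total=37
k=6 load=t6/5c comp=t5/6c wait=6 total=43
k=7 load=t7/2c comp=t6/8c wait=8 total=51
k=8 load=t8/6c comp=t7/6c wait=6 total=57
k=9 load=- comp=t8/4c wait=4 total=61

end_cycle[5] = 37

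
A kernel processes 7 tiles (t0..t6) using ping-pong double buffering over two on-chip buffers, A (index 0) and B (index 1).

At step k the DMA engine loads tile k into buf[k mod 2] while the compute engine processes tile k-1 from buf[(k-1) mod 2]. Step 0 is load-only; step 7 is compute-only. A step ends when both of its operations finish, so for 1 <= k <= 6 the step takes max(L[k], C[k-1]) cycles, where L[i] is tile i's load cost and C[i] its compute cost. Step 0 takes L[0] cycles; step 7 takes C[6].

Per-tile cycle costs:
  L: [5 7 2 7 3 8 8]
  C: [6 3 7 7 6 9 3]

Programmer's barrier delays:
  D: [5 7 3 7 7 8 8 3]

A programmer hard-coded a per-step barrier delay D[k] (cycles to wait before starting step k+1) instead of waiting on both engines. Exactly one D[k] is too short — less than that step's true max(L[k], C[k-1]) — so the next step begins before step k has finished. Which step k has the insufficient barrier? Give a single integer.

hazard at step 6

k=0 barrier L[0]=5→5c, D[0]=5 ok
k=1 barrier max(L[1]=7,C[0]=6)→7c, D[1]=7 ok
k=2 barrier max(L[2]=2,C[1]=3)→3c, D[2]=3 ok
k=3 barrier max(L[3]=7,C[2]=7)→7c, D[3]=7 ok
k=4 barrier max(L[4]=3,C[3]=7)→7c, D[4]=7 ok
k=5 barrier max(L[5]=8,C[4]=6)→8c, D[5]=8 ok
k=6 barrier max(L[6]=8,C[5]=9)→9c, D[6]=8 SHORT
k=7 barrier C[6]=3→3c, D[7]=3 ok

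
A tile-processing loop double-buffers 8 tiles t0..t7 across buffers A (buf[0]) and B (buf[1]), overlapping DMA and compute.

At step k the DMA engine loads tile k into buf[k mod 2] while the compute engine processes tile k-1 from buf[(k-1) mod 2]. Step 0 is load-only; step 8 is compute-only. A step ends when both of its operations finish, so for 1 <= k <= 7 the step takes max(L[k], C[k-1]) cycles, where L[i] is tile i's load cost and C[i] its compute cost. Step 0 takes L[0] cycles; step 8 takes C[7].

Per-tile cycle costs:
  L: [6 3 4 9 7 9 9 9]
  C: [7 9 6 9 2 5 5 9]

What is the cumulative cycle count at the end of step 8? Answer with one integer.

[0] DMA t0→A (6c) ∥ CU idle ⇒ 6c, clock 6
[1] DMA t1→B (3c) ∥ CU A:t0 (7c) ⇒ 7c, clock 13
[2] DMA t2→A (4c) ∥ CU B:t1 (9c) ⇒ 9c, clock 22
[3] DMA t3→B (9c) ∥ CU A:t2 (6c) ⇒ 9c, clock 31
[4] DMA t4→A (7c) ∥ CU B:t3 (9c) ⇒ 9c, clock 40
[5] DMA t5→B (9c) ∥ CU A:t4 (2c) ⇒ 9c, clock 49
[6] DMA t6→A (9c) ∥ CU B:t5 (5c) ⇒ 9c, clock 58
[7] DMA t7→B (9c) ∥ CU A:t6 (5c) ⇒ 9c, clock 67
[8] DMA idle ∥ CU B:t7 (9c) ⇒ 9c, clock 76

end_cycle[8] = 76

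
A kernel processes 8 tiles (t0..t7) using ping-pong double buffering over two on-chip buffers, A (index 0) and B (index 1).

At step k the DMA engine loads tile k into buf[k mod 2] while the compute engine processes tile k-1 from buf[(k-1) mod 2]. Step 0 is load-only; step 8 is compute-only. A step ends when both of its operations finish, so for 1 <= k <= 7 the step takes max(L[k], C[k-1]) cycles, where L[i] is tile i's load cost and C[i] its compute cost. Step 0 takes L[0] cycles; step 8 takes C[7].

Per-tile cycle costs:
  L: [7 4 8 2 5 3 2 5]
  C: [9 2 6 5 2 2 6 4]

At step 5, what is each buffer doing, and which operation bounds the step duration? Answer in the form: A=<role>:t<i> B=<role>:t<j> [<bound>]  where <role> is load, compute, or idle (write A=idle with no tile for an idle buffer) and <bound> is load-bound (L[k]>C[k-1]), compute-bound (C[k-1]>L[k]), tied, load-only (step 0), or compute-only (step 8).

step 0: L[0]=7 → dur=7, Σ=7 | A=load:t0 B=idle [load-only]
step 1: L[1]=4 C[0]=9 → dur=9, Σ=16 | A=compute:t0 B=load:t1 [compute-bound]
step 2: L[2]=8 C[1]=2 → dur=8, Σ=24 | A=load:t2 B=compute:t1 [load-bound]
step 3: L[3]=2 C[2]=6 → dur=6, Σ=30 | A=compute:t2 B=load:t3 [compute-bound]
step 4: L[4]=5 C[3]=5 → dur=5, Σ=35 | A=load:t4 B=compute:t3 [tied]
step 5: L[5]=3 C[4]=2 → dur=3, Σ=38 | A=compute:t4 B=load:t5 [load-bound]
step 6: L[6]=2 C[5]=2 → dur=2, Σ=40 | A=load:t6 B=compute:t5 [tied]
step 7: L[7]=5 C[6]=6 → dur=6, Σ=46 | A=compute:t6 B=load:t7 [compute-bound]
step 8: C[7]=4 → dur=4, Σ=50 | A=idle B=compute:t7 [compute-only]

step 5: A=compute:t4 B=load:t5 [load-bound]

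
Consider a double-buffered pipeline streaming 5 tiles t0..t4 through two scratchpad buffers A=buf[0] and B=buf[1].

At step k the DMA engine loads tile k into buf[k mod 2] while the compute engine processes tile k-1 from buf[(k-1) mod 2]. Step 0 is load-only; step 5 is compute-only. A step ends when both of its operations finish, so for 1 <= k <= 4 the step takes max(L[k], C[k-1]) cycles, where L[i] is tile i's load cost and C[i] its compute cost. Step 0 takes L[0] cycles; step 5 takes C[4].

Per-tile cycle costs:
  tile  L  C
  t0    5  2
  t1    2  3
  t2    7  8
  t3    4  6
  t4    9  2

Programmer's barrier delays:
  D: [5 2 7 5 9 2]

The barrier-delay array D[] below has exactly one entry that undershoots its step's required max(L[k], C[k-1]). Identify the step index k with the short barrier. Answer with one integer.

hazard at step 3

[0] required=L[0]=5=5 vs D=5 ok
[1] required=max(L[1]=2,C[0]=2)=2 vs D=2 ok
[2] required=max(L[2]=7,C[1]=3)=7 vs D=7 ok
[3] required=max(L[3]=4,C[2]=8)=8 vs D=5 SHORT
[4] required=max(L[4]=9,C[3]=6)=9 vs D=9 ok
[5] required=C[4]=2=2 vs D=2 ok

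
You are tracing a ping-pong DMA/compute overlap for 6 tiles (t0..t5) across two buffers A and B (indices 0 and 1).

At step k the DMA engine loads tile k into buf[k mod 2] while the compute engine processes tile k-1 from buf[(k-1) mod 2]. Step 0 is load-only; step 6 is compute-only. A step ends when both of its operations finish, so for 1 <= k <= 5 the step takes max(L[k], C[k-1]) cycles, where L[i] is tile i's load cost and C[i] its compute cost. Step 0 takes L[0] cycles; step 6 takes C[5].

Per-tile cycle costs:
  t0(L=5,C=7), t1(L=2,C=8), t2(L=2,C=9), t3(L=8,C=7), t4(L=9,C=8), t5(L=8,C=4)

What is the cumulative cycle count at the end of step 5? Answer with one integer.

[0] DMA t0→A (5c) ∥ CU idle ⇒ 5c, clock 5
[1] DMA t1→B (2c) ∥ CU A:t0 (7c) ⇒ 7c, clock 12
[2] DMA t2→A (2c) ∥ CU B:t1 (8c) ⇒ 8c, clock 20
[3] DMA t3→B (8c) ∥ CU A:t2 (9c) ⇒ 9c, clock 29
[4] DMA t4→A (9c) ∥ CU B:t3 (7c) ⇒ 9c, clock 38
[5] DMA t5→B (8c) ∥ CU A:t4 (8c) ⇒ 8c, clock 46
[6] DMA idle ∥ CU B:t5 (4c) ⇒ 4c, clock 50

end_cycle[5] = 46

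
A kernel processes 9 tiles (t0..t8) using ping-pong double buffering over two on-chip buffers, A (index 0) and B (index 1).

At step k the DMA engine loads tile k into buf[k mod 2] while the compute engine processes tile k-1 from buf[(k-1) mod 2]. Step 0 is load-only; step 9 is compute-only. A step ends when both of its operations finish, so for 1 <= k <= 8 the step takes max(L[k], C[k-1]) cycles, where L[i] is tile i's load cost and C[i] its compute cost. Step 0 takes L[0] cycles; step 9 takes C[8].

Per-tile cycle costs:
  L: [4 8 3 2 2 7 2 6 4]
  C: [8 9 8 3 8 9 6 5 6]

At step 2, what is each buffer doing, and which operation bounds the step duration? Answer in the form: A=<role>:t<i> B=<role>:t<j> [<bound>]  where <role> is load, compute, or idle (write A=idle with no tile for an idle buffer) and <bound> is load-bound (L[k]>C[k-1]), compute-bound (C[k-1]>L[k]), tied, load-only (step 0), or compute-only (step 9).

  0. 4=4c; end=4; A:t0 B:-
  1. max(8,8)=8c; end=12; A:t0 B:t1
  2. max(3,9)=9c; end=21; A:t2 B:t1
  3. max(2,8)=8c; end=29; A:t2 B:t3
  4. max(2,3)=3c; end=32; A:t4 B:t3
  5. max(7,8)=8c; end=40; A:t4 B:t5
  6. max(2,9)=9c; end=49; A:t6 B:t5
  7. max(6,6)=6c; end=55; A:t6 B:t7
  8. max(4,5)=5c; end=60; A:t8 B:t7
  9. 6=6c; end=66; A:t8 B:t7

step 2: A=load:t2 B=compute:t1 [compute-bound]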